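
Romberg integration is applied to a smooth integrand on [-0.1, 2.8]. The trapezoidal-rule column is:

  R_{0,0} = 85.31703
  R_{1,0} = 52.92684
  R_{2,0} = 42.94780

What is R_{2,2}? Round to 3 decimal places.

39.454

R_{1,1} = 52.92684 + (52.92684 − 85.31703)/3 = 42.13011
R_{2,1} = 42.94780 + (42.94780 − 52.92684)/3 = 39.62145
R_{2,2} = 39.62145 + (39.62145 − 42.13011)/15 = 39.45421
(Column j=1 coincides with Simpson's rule on the same nodes.)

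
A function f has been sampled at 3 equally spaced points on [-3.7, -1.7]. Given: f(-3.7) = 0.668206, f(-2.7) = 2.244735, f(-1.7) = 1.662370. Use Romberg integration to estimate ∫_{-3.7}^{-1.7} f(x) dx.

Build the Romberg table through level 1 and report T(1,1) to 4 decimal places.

T(0,0) (trapezoid, 1 panel, h=2.0000): 2.330576
T(1,0) (trapezoid, 2 panels, h=1.0000): 3.410023
T(1,1) = 3.410023 + (3.410023 − 2.330576)/3 = 3.769839

3.7698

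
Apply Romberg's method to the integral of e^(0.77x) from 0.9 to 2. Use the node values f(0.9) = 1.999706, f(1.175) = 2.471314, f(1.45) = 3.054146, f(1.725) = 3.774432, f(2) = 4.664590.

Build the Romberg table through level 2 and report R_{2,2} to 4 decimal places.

3.4609

R_{0,0} (trapezoid, 1 panel, h=1.1000): 3.665363
R_{1,0} (trapezoid, 2 panels, h=0.5500): 3.512462
R_{2,0} (trapezoid, 4 panels, h=0.2750): 3.473811
R_{1,1} = 3.512462 + (3.512462 − 3.665363)/3 = 3.461495
R_{2,1} = 3.473811 + (3.473811 − 3.512462)/3 = 3.460927
R_{2,2} = 3.460927 + (3.460927 − 3.461495)/15 = 3.460889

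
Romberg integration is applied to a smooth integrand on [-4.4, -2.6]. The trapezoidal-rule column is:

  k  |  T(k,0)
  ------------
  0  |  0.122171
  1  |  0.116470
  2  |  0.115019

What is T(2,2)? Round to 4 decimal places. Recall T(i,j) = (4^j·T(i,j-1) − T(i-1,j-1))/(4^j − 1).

Richardson extrapolation on the trapezoidal column (denominator 4−1=3):
T(1,1) = (4·0.116470 − 0.122171) / 3 = 0.114570
T(2,1) = 0.115019 + (0.115019 − 0.116470)/3 = 0.114535
T(2,2) = (16·0.114535 − 0.114570) / 15 = 0.114533

0.1145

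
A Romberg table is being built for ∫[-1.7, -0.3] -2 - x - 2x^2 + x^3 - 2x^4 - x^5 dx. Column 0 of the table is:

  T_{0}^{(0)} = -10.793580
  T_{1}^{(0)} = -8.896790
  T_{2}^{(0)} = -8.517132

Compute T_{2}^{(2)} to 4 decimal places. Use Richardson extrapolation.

-8.3990

T_{1}^{(1)} = (4·(-8.896790) − (-10.793580)) / 3 = -8.264527
T_{2}^{(1)} = (4·(-8.517132) − (-8.896790)) / 3 = -8.390579
T_{2}^{(2)} = -8.390579 + (-8.390579 − (-8.264527))/15 = -8.398982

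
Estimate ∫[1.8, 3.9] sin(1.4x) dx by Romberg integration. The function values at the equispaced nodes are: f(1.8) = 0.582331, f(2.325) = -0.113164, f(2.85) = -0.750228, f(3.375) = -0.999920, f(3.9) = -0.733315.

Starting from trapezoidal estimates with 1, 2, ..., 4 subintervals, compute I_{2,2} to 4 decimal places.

-1.0658

I_{0,0} (trapezoid, 1 panel, h=2.1000): -0.158533
I_{1,0} (trapezoid, 2 panels, h=1.0500): -0.867006
I_{2,0} (trapezoid, 4 panels, h=0.5250): -1.017872
I_{1,1} = -0.867006 + (-0.867006 − (-0.158533))/3 = -1.103164
I_{2,1} = -1.017872 + (-1.017872 − (-0.867006))/3 = -1.068161
I_{2,2} = -1.068161 + (-1.068161 − (-1.103164))/15 = -1.065827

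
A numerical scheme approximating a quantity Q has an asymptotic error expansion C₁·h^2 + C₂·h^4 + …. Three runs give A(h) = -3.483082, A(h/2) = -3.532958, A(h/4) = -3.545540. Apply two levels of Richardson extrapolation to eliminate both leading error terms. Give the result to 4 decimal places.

First eliminate the h^2 term (factor 2^2 = 4):
  B₁ = (4·(-3.532958) − (-3.483082))/3 = -3.549583
  B₂ = (4·(-3.545540) − (-3.532958))/3 = -3.549734
Then eliminate the h^4 term (factor 2^4 = 16):
  (16·(-3.549734) − (-3.549583))/15 = -3.549744

-3.5497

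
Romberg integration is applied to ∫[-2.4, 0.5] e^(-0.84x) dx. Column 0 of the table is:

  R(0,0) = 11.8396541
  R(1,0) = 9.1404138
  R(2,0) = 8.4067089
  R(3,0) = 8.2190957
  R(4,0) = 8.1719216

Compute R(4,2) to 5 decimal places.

8.15617

Richardson extrapolation on the trapezoidal column (denominator 4−1=3):
R(3,1) = 8.2190957 + (8.2190957 − 8.4067089)/3 = 8.1565580
R(4,1) = 8.1719216 + (8.1719216 − 8.2190957)/3 = 8.1561969
R(4,2) = 8.1561969 + (8.1561969 − 8.1565580)/15 = 8.1561728
(Column j=1 coincides with Simpson's rule on the same nodes.)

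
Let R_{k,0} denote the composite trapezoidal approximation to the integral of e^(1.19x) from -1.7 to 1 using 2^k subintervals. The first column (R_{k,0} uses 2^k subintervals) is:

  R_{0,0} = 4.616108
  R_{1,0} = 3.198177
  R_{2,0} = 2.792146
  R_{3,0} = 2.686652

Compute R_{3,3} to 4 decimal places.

2.6511

R_{1,1} = 3.198177 + (3.198177 − 4.616108)/3 = 2.725533
R_{2,1} = (4·2.792146 − 3.198177) / 3 = 2.656802
R_{3,1} = (4·2.686652 − 2.792146) / 3 = 2.651487
R_{2,2} = (16·2.656802 − 2.725533) / 15 = 2.652220
R_{3,2} = 2.651487 + (2.651487 − 2.656802)/15 = 2.651133
R_{3,3} = 2.651133 + (2.651133 − 2.652220)/63 = 2.651116
(Column j=1 coincides with Simpson's rule on the same nodes.)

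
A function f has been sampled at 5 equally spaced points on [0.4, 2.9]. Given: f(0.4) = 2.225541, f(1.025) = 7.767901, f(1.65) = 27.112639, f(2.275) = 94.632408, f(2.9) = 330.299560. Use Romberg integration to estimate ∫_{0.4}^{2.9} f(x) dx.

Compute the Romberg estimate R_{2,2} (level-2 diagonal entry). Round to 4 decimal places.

164.7177

R_{0,0} (trapezoid, 1 panel, h=2.5000): 415.656376
R_{1,0} (trapezoid, 2 panels, h=1.2500): 241.718987
R_{2,0} (trapezoid, 4 panels, h=0.6250): 184.859687
R_{1,1} = 241.718987 + (241.718987 − 415.656376)/3 = 183.739857
R_{2,1} = 184.859687 + (184.859687 − 241.718987)/3 = 165.906587
R_{2,2} = 165.906587 + (165.906587 − 183.739857)/15 = 164.717702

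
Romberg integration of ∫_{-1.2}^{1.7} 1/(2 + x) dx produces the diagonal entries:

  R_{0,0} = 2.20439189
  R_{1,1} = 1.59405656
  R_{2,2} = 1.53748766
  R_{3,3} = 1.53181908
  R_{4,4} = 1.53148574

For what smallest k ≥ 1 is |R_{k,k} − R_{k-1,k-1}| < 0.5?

k = 2

|R_{1,1} − R_{0,0}| = 0.61033533 ≥ 0.5
|R_{2,2} − R_{1,1}| = 0.05656890 < 0.5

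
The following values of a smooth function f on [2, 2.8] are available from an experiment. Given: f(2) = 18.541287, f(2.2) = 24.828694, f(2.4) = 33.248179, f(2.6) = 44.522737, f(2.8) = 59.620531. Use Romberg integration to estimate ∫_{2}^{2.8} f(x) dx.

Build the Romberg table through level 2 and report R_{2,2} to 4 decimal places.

R_{0,0} (trapezoid, 1 panel, h=0.8000): 31.264727
R_{1,0} (trapezoid, 2 panels, h=0.4000): 28.931635
R_{2,0} (trapezoid, 4 panels, h=0.2000): 28.336104
R_{1,1} = 28.931635 + (28.931635 − 31.264727)/3 = 28.153938
R_{2,1} = 28.336104 + (28.336104 − 28.931635)/3 = 28.137594
R_{2,2} = 28.137594 + (28.137594 − 28.153938)/15 = 28.136504

28.1365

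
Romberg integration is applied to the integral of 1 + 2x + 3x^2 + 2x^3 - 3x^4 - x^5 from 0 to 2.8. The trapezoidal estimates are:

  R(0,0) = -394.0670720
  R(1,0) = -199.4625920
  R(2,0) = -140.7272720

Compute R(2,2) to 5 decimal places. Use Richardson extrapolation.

Richardson extrapolation on the trapezoidal column (denominator 4−1=3):
R(1,1) = (4·(-199.4625920) − (-394.0670720)) / 3 = -134.5944320
R(2,1) = (4·(-140.7272720) − (-199.4625920)) / 3 = -121.1488320
R(2,2) = -121.1488320 + (-121.1488320 − (-134.5944320))/15 = -120.2524587

-120.25246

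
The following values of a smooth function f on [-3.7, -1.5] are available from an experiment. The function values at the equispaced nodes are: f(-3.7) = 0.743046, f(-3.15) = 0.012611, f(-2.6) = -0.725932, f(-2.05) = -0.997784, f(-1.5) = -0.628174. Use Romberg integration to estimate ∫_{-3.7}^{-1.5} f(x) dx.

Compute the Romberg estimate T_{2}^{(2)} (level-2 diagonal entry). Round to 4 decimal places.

T_{0}^{(0)} (trapezoid, 1 panel, h=2.2000): 0.126359
T_{1}^{(0)} (trapezoid, 2 panels, h=1.1000): -0.735346
T_{2}^{(0)} (trapezoid, 4 panels, h=0.5500): -0.909518
T_{1}^{(1)} = -0.735346 + (-0.735346 − 0.126359)/3 = -1.022581
T_{2}^{(1)} = -0.909518 + (-0.909518 − (-0.735346))/3 = -0.967575
T_{2}^{(2)} = -0.967575 + (-0.967575 − (-1.022581))/15 = -0.963908

-0.9639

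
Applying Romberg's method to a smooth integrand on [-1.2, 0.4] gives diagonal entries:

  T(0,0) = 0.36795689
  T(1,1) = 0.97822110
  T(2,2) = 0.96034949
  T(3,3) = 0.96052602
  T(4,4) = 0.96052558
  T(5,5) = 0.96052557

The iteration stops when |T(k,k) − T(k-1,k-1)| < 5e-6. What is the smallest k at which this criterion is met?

|T(1,1) − T(0,0)| = 0.61026421 ≥ 5e-6
|T(2,2) − T(1,1)| = 0.01787161 ≥ 5e-6
|T(3,3) − T(2,2)| = 0.00017653 ≥ 5e-6
|T(4,4) − T(3,3)| = 0.00000044 < 5e-6

k = 4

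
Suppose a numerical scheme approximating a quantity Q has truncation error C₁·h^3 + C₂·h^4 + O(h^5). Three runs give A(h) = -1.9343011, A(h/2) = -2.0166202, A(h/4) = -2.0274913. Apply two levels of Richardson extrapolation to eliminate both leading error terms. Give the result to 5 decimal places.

-2.02909

First eliminate the h^3 term (factor 2^3 = 8):
  B₁ = (8·(-2.0166202) − (-1.9343011))/7 = -2.0283801
  B₂ = (8·(-2.0274913) − (-2.0166202))/7 = -2.0290443
Then eliminate the h^4 term (factor 2^4 = 16):
  (16·(-2.0290443) − (-2.0283801))/15 = -2.0290886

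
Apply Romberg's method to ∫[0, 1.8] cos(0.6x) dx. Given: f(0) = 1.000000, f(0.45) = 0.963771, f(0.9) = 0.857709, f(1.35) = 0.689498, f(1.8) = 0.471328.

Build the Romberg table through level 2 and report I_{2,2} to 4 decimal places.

I_{0,0} (trapezoid, 1 panel, h=1.8000): 1.324195
I_{1,0} (trapezoid, 2 panels, h=0.9000): 1.434036
I_{2,0} (trapezoid, 4 panels, h=0.4500): 1.460989
I_{1,1} = 1.434036 + (1.434036 − 1.324195)/3 = 1.470650
I_{2,1} = 1.460989 + (1.460989 − 1.434036)/3 = 1.469973
I_{2,2} = 1.469973 + (1.469973 − 1.470650)/15 = 1.469928

1.4699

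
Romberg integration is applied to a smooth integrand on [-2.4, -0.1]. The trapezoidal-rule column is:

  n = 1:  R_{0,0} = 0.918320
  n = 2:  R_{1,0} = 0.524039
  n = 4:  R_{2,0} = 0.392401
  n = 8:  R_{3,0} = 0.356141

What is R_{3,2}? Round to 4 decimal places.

0.3438

Richardson extrapolation on the trapezoidal column (denominator 4−1=3):
R_{2,1} = (4·0.392401 − 0.524039) / 3 = 0.348522
R_{3,1} = 0.356141 + (0.356141 − 0.392401)/3 = 0.344054
R_{3,2} = (16·0.344054 − 0.348522) / 15 = 0.343756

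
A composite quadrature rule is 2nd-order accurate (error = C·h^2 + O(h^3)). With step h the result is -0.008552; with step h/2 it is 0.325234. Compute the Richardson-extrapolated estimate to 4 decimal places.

0.4365

The leading error scales as h^2; refining by a factor of 2 reduces it by 2^2 = 4.
Extrapolated value = (4·A(h/2) − A(h)) / (4 − 1)
= (4·0.325234 − (-0.008552)) / 3
= 1.309488 / 3 = 0.436496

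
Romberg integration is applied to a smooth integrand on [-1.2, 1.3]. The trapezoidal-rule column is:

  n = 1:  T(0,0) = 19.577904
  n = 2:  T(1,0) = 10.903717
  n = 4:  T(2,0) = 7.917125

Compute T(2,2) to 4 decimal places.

6.8489

Richardson extrapolation on the trapezoidal column (denominator 4−1=3):
T(1,1) = 10.903717 + (10.903717 − 19.577904)/3 = 8.012321
T(2,1) = (4·7.917125 − 10.903717) / 3 = 6.921594
T(2,2) = 6.921594 + (6.921594 − 8.012321)/15 = 6.848879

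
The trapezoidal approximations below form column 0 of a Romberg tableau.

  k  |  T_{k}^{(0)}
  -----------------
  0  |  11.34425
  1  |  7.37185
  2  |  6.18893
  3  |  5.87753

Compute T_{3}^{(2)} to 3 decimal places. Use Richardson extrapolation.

T_{2}^{(1)} = 6.18893 + (6.18893 − 7.37185)/3 = 5.79462
T_{3}^{(1)} = 5.87753 + (5.87753 − 6.18893)/3 = 5.77373
T_{3}^{(2)} = 5.77373 + (5.77373 − 5.79462)/15 = 5.77234

5.772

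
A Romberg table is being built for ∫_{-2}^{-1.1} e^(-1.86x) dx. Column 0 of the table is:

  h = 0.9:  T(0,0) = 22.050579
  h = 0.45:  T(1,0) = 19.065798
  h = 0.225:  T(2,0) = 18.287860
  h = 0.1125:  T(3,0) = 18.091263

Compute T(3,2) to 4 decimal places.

Richardson extrapolation on the trapezoidal column (denominator 4−1=3):
T(2,1) = 18.287860 + (18.287860 − 19.065798)/3 = 18.028547
T(3,1) = (4·18.091263 − 18.287860) / 3 = 18.025731
T(3,2) = (16·18.025731 − 18.028547) / 15 = 18.025543
(Column j=1 coincides with Simpson's rule on the same nodes.)

18.0255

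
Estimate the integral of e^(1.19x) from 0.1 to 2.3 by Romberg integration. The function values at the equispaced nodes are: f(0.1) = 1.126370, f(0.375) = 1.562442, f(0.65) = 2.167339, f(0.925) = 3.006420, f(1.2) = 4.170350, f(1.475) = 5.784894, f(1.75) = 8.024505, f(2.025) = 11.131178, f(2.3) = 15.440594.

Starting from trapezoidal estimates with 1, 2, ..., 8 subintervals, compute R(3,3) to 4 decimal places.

R(0,0) (trapezoid, 1 panel, h=2.2000): 18.223660
R(1,0) (trapezoid, 2 panels, h=1.1000): 13.699215
R(2,0) (trapezoid, 4 panels, h=0.5500): 12.455122
R(3,0) (trapezoid, 8 panels, h=0.2750): 12.135918
R(1,1) = 13.699215 + (13.699215 − 18.223660)/3 = 12.191067
R(2,1) = 12.455122 + (12.455122 − 13.699215)/3 = 12.040424
R(3,1) = 12.135918 + (12.135918 − 12.455122)/3 = 12.029517
R(2,2) = 12.040424 + (12.040424 − 12.191067)/15 = 12.030381
R(3,2) = 12.029517 + (12.029517 − 12.040424)/15 = 12.028790
R(3,3) = 12.028790 + (12.028790 − 12.030381)/63 = 12.028765

12.0288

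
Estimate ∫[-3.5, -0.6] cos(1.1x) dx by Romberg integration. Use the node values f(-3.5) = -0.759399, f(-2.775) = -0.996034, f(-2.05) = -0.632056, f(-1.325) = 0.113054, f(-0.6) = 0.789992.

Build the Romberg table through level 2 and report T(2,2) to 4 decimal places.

T(0,0) (trapezoid, 1 panel, h=2.9000): 0.044360
T(1,0) (trapezoid, 2 panels, h=1.4500): -0.894301
T(2,0) (trapezoid, 4 panels, h=0.7250): -1.087311
T(1,1) = -0.894301 + (-0.894301 − 0.044360)/3 = -1.207188
T(2,1) = -1.087311 + (-1.087311 − (-0.894301))/3 = -1.151648
T(2,2) = -1.151648 + (-1.151648 − (-1.207188))/15 = -1.147945

-1.1479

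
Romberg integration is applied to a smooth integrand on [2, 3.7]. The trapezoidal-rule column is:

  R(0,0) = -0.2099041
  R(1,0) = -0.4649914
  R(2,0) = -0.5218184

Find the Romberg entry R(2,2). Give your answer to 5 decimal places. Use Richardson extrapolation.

Richardson extrapolation on the trapezoidal column (denominator 4−1=3):
R(1,1) = -0.4649914 + (-0.4649914 − (-0.2099041))/3 = -0.5500205
R(2,1) = (4·(-0.5218184) − (-0.4649914)) / 3 = -0.5407607
R(2,2) = (16·(-0.5407607) − (-0.5500205)) / 15 = -0.5401434

-0.54014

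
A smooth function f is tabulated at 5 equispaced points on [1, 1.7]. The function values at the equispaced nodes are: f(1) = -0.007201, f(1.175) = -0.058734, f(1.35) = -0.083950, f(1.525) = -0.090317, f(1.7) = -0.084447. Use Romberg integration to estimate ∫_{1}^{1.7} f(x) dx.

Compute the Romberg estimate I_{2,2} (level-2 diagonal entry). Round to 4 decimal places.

-0.0499

I_{0,0} (trapezoid, 1 panel, h=0.7000): -0.032077
I_{1,0} (trapezoid, 2 panels, h=0.3500): -0.045421
I_{2,0} (trapezoid, 4 panels, h=0.1750): -0.048794
I_{1,1} = -0.045421 + (-0.045421 − (-0.032077))/3 = -0.049869
I_{2,1} = -0.048794 + (-0.048794 − (-0.045421))/3 = -0.049918
I_{2,2} = -0.049918 + (-0.049918 − (-0.049869))/15 = -0.049921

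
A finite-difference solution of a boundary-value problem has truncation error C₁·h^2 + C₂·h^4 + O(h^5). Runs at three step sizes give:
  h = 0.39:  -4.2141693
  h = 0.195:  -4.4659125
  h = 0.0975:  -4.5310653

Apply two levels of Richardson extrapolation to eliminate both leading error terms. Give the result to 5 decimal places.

First eliminate the h^2 term (factor 2^2 = 4):
  B₁ = (4·(-4.4659125) − (-4.2141693))/3 = -4.5498269
  B₂ = (4·(-4.5310653) − (-4.4659125))/3 = -4.5527829
Then eliminate the h^4 term (factor 2^4 = 16):
  (16·(-4.5527829) − (-4.5498269))/15 = -4.5529800

-4.55298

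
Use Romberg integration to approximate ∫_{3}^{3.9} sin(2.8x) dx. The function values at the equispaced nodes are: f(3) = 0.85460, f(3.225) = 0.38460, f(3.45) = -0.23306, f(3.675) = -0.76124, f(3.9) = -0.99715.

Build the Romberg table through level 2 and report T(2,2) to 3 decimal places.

-0.158

T(0,0) (trapezoid, 1 panel, h=0.9000): -0.06415
T(1,0) (trapezoid, 2 panels, h=0.4500): -0.13695
T(2,0) (trapezoid, 4 panels, h=0.2250): -0.15322
T(1,1) = -0.13695 + (-0.13695 − (-0.06415))/3 = -0.16122
T(2,1) = -0.15322 + (-0.15322 − (-0.13695))/3 = -0.15864
T(2,2) = -0.15864 + (-0.15864 − (-0.16122))/15 = -0.15847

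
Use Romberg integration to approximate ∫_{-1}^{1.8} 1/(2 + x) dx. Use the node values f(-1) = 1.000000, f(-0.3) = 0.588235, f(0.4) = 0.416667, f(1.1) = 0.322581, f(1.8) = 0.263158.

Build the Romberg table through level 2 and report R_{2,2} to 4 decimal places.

R_{0,0} (trapezoid, 1 panel, h=2.8000): 1.768421
R_{1,0} (trapezoid, 2 panels, h=1.4000): 1.467544
R_{2,0} (trapezoid, 4 panels, h=0.7000): 1.371343
R_{1,1} = 1.467544 + (1.467544 − 1.768421)/3 = 1.367252
R_{2,1} = 1.371343 + (1.371343 − 1.467544)/3 = 1.339276
R_{2,2} = 1.339276 + (1.339276 − 1.367252)/15 = 1.337411

1.3374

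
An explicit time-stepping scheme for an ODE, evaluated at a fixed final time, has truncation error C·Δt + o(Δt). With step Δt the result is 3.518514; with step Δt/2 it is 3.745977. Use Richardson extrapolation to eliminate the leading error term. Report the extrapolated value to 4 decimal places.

3.9734

Extrapolated value = (2·A(Δt/2) − A(Δt)) / (2 − 1)
= (2·3.745977 − 3.518514) / 1
= 3.973440 / 1 = 3.973440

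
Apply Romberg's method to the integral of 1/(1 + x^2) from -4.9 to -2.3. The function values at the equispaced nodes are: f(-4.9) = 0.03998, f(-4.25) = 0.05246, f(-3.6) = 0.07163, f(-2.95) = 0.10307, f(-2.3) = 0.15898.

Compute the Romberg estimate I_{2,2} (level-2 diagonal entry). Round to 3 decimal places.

I_{0,0} (trapezoid, 1 panel, h=2.6000): 0.25865
I_{1,0} (trapezoid, 2 panels, h=1.3000): 0.22244
I_{2,0} (trapezoid, 4 panels, h=0.6500): 0.21232
I_{1,1} = 0.22244 + (0.22244 − 0.25865)/3 = 0.21037
I_{2,1} = 0.21232 + (0.21232 − 0.22244)/3 = 0.20895
I_{2,2} = 0.20895 + (0.20895 − 0.21037)/15 = 0.20886

0.209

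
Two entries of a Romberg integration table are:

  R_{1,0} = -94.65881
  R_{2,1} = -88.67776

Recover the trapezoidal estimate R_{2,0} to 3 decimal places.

-90.173

From R_{2,1} = (4·R_{2,0} − R_{1,0})/3, solve for R_{2,0}:
4·R_{2,0} = 3·(-88.67776) + (-94.65881) = -360.69209
R_{2,0} = -90.17302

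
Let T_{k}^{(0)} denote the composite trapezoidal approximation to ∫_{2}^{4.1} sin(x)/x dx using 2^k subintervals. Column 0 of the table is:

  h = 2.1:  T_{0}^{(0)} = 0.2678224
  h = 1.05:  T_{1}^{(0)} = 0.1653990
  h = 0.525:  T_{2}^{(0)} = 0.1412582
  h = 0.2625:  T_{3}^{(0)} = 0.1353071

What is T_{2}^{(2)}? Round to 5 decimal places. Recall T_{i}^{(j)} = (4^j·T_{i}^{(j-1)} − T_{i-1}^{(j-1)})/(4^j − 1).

T_{1}^{(1)} = 0.1653990 + (0.1653990 − 0.2678224)/3 = 0.1312579
T_{2}^{(1)} = 0.1412582 + (0.1412582 − 0.1653990)/3 = 0.1332113
T_{2}^{(2)} = (16·0.1332113 − 0.1312579) / 15 = 0.1333415
(Column j=1 coincides with Simpson's rule on the same nodes.)

0.13334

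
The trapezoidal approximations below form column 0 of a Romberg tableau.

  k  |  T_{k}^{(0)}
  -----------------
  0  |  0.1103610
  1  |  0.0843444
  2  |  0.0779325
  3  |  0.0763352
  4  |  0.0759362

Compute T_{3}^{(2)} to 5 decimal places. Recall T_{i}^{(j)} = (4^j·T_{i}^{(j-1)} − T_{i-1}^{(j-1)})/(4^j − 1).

0.07580

Richardson extrapolation on the trapezoidal column (denominator 4−1=3):
T_{2}^{(1)} = 0.0779325 + (0.0779325 − 0.0843444)/3 = 0.0757952
T_{3}^{(1)} = 0.0763352 + (0.0763352 − 0.0779325)/3 = 0.0758028
T_{3}^{(2)} = 0.0758028 + (0.0758028 − 0.0757952)/15 = 0.0758033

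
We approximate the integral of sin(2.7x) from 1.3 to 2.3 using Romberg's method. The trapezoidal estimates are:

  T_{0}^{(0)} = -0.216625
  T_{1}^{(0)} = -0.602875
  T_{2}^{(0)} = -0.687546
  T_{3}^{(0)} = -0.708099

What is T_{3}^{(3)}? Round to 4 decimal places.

-0.7149

T_{1}^{(1)} = (4·(-0.602875) − (-0.216625)) / 3 = -0.731625
T_{2}^{(1)} = -0.687546 + (-0.687546 − (-0.602875))/3 = -0.715770
T_{3}^{(1)} = -0.708099 + (-0.708099 − (-0.687546))/3 = -0.714950
T_{2}^{(2)} = -0.715770 + (-0.715770 − (-0.731625))/15 = -0.714713
T_{3}^{(2)} = -0.714950 + (-0.714950 − (-0.715770))/15 = -0.714895
T_{3}^{(3)} = -0.714895 + (-0.714895 − (-0.714713))/63 = -0.714898
(Column j=1 coincides with Simpson's rule on the same nodes.)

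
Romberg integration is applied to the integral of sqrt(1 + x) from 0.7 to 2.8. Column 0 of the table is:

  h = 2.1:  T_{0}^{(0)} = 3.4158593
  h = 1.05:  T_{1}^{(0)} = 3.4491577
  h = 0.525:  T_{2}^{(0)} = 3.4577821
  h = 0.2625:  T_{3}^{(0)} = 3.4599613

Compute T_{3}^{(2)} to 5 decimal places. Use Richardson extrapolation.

3.46069

T_{2}^{(1)} = 3.4577821 + (3.4577821 − 3.4491577)/3 = 3.4606569
T_{3}^{(1)} = 3.4599613 + (3.4599613 − 3.4577821)/3 = 3.4606877
T_{3}^{(2)} = 3.4606877 + (3.4606877 − 3.4606569)/15 = 3.4606898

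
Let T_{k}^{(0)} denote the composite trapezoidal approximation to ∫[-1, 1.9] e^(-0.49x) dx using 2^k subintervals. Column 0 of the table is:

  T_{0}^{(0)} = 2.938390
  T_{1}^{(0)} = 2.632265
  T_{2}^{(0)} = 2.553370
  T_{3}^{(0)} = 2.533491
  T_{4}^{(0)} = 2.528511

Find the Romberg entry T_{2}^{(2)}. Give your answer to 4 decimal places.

T_{1}^{(1)} = 2.632265 + (2.632265 − 2.938390)/3 = 2.530223
T_{2}^{(1)} = 2.553370 + (2.553370 − 2.632265)/3 = 2.527072
T_{2}^{(2)} = 2.527072 + (2.527072 − 2.530223)/15 = 2.526862

2.5269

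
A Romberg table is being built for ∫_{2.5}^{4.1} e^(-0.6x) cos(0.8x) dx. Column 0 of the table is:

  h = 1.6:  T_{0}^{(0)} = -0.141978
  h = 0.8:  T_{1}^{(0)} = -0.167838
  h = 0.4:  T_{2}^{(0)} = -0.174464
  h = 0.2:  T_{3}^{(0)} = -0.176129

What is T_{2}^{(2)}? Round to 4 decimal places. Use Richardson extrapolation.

-0.1767

T_{1}^{(1)} = (4·(-0.167838) − (-0.141978)) / 3 = -0.176458
T_{2}^{(1)} = (4·(-0.174464) − (-0.167838)) / 3 = -0.176673
T_{2}^{(2)} = -0.176673 + (-0.176673 − (-0.176458))/15 = -0.176687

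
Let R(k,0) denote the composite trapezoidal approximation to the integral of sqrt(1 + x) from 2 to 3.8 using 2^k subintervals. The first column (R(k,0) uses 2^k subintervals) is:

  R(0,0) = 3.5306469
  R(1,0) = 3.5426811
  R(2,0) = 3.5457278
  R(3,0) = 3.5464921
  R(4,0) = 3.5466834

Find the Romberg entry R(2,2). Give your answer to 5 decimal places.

3.54675

Richardson extrapolation on the trapezoidal column (denominator 4−1=3):
R(1,1) = (4·3.5426811 − 3.5306469) / 3 = 3.5466925
R(2,1) = (4·3.5457278 − 3.5426811) / 3 = 3.5467434
R(2,2) = (16·3.5467434 − 3.5466925) / 15 = 3.5467468
(Column j=1 coincides with Simpson's rule on the same nodes.)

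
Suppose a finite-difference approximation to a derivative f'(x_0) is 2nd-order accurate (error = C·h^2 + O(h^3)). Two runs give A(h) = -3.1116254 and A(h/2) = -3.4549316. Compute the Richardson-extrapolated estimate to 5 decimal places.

Extrapolated value = (4·A(h/2) − A(h)) / (4 − 1)
= (4·(-3.4549316) − (-3.1116254)) / 3
= -10.7081010 / 3 = -3.5693670

-3.56937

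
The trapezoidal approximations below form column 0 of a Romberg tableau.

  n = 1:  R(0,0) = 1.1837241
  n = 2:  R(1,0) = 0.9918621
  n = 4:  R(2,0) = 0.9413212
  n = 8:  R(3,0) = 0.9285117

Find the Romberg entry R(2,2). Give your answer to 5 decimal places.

R(1,1) = (4·0.9918621 − 1.1837241) / 3 = 0.9279081
R(2,1) = 0.9413212 + (0.9413212 − 0.9918621)/3 = 0.9244742
R(2,2) = (16·0.9244742 − 0.9279081) / 15 = 0.9242453
(Column j=1 coincides with Simpson's rule on the same nodes.)

0.92425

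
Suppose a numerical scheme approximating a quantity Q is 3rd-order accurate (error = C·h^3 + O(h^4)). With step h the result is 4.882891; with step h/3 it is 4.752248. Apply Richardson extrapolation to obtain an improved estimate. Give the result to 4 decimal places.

Extrapolated value = (27·A(h/3) − A(h)) / (27 − 1)
= (27·4.752248 − 4.882891) / 26
= 123.427805 / 26 = 4.747223

4.7472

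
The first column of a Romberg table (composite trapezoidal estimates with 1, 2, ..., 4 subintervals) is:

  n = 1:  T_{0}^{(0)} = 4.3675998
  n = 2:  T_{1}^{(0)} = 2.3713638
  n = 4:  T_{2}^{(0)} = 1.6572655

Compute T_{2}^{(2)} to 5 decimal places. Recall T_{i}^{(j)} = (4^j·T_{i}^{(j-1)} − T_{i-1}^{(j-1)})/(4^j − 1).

Richardson extrapolation on the trapezoidal column (denominator 4−1=3):
T_{1}^{(1)} = (4·2.3713638 − 4.3675998) / 3 = 1.7059518
T_{2}^{(1)} = (4·1.6572655 − 2.3713638) / 3 = 1.4192327
T_{2}^{(2)} = 1.4192327 + (1.4192327 − 1.7059518)/15 = 1.4001181
(Column j=1 coincides with Simpson's rule on the same nodes.)

1.40012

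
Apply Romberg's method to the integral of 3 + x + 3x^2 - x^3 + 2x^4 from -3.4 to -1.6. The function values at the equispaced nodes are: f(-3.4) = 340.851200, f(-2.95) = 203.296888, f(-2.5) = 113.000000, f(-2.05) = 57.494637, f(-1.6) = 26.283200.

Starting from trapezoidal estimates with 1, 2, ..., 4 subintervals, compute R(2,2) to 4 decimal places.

245.4254

R(0,0) (trapezoid, 1 panel, h=1.8000): 330.420960
R(1,0) (trapezoid, 2 panels, h=0.9000): 266.910480
R(2,0) (trapezoid, 4 panels, h=0.4500): 250.811426
R(1,1) = 266.910480 + (266.910480 − 330.420960)/3 = 245.740320
R(2,1) = 250.811426 + (250.811426 − 266.910480)/3 = 245.445075
R(2,2) = 245.445075 + (245.445075 − 245.740320)/15 = 245.425392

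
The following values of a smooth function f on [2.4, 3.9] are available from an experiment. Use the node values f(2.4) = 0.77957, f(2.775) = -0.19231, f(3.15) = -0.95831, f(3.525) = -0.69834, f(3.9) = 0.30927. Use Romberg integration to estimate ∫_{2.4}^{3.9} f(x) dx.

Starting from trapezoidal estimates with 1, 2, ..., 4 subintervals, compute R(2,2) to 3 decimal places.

R(0,0) (trapezoid, 1 panel, h=1.5000): 0.81663
R(1,0) (trapezoid, 2 panels, h=0.7500): -0.31042
R(2,0) (trapezoid, 4 panels, h=0.3750): -0.48920
R(1,1) = -0.31042 + (-0.31042 − 0.81663)/3 = -0.68610
R(2,1) = -0.48920 + (-0.48920 − (-0.31042))/3 = -0.54879
R(2,2) = -0.54879 + (-0.54879 − (-0.68610))/15 = -0.53964

-0.540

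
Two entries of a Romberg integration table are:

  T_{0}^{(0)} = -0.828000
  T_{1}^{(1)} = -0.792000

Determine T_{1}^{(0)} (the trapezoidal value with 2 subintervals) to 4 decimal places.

From T_{1}^{(1)} = (4·T_{1}^{(0)} − T_{0}^{(0)})/3, solve for T_{1}^{(0)}:
4·T_{1}^{(0)} = 3·(-0.792000) + (-0.828000) = -3.204000
T_{1}^{(0)} = -0.801000

-0.8010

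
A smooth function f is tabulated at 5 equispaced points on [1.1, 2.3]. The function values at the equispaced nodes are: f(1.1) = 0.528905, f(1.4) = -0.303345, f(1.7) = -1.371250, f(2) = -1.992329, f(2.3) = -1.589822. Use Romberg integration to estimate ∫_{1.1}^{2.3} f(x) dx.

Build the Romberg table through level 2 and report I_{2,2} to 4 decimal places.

-1.2979

I_{0,0} (trapezoid, 1 panel, h=1.2000): -0.636550
I_{1,0} (trapezoid, 2 panels, h=0.6000): -1.141025
I_{2,0} (trapezoid, 4 panels, h=0.3000): -1.259215
I_{1,1} = -1.141025 + (-1.141025 − (-0.636550))/3 = -1.309183
I_{2,1} = -1.259215 + (-1.259215 − (-1.141025))/3 = -1.298612
I_{2,2} = -1.298612 + (-1.298612 − (-1.309183))/15 = -1.297907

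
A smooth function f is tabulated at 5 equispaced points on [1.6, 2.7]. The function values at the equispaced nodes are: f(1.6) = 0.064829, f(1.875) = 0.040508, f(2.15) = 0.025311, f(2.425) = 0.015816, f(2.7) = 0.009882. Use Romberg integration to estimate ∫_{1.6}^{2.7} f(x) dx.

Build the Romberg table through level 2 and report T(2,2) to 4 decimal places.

T(0,0) (trapezoid, 1 panel, h=1.1000): 0.041091
T(1,0) (trapezoid, 2 panels, h=0.5500): 0.034467
T(2,0) (trapezoid, 4 panels, h=0.2750): 0.032722
T(1,1) = 0.034467 + (0.034467 − 0.041091)/3 = 0.032259
T(2,1) = 0.032722 + (0.032722 − 0.034467)/3 = 0.032140
T(2,2) = 0.032140 + (0.032140 − 0.032259)/15 = 0.032132

0.0321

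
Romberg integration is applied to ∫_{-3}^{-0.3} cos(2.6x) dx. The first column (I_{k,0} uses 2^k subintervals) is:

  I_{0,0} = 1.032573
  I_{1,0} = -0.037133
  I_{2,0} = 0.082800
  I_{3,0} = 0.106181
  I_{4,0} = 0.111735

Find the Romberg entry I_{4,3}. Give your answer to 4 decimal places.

Richardson extrapolation on the trapezoidal column (denominator 4−1=3):
I_{2,1} = (4·0.082800 − (-0.037133)) / 3 = 0.122778
I_{3,1} = (4·0.106181 − 0.082800) / 3 = 0.113975
I_{4,1} = (4·0.111735 − 0.106181) / 3 = 0.113586
I_{3,2} = 0.113975 + (0.113975 − 0.122778)/15 = 0.113388
I_{4,2} = (16·0.113586 − 0.113975) / 15 = 0.113560
I_{4,3} = 0.113560 + (0.113560 − 0.113388)/63 = 0.113563

0.1136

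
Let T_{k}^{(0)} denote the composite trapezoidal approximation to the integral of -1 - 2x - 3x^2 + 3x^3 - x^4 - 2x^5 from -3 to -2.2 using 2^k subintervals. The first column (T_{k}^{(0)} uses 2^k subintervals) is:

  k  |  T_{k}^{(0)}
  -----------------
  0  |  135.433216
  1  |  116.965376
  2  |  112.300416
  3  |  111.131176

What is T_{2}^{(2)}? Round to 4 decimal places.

T_{1}^{(1)} = (4·116.965376 − 135.433216) / 3 = 110.809429
T_{2}^{(1)} = 112.300416 + (112.300416 − 116.965376)/3 = 110.745429
T_{2}^{(2)} = (16·110.745429 − 110.809429) / 15 = 110.741162

110.7412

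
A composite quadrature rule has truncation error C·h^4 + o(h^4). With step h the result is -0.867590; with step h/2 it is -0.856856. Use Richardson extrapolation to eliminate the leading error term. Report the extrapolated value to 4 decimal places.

-0.8561

The leading error scales as h^4; refining by a factor of 2 reduces it by 2^4 = 16.
Extrapolated value = (16·A(h/2) − A(h)) / (16 − 1)
= (16·(-0.856856) − (-0.867590)) / 15
= -12.842106 / 15 = -0.856140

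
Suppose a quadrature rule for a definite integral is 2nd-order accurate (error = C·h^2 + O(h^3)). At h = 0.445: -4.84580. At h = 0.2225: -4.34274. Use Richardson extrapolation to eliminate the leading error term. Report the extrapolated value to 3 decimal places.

-4.175

The leading error scales as h^2; refining by a factor of 2 reduces it by 2^2 = 4.
Extrapolated value = (4·A(h/2) − A(h)) / (4 − 1)
= (4·(-4.34274) − (-4.84580)) / 3
= -12.52516 / 3 = -4.17505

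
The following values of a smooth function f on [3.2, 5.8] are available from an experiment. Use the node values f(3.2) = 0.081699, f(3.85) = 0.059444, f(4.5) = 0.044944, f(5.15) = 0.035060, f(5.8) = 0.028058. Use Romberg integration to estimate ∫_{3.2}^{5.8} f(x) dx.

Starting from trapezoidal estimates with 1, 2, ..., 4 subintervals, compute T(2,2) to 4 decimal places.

T(0,0) (trapezoid, 1 panel, h=2.6000): 0.142684
T(1,0) (trapezoid, 2 panels, h=1.3000): 0.129769
T(2,0) (trapezoid, 4 panels, h=0.6500): 0.126312
T(1,1) = 0.129769 + (0.129769 − 0.142684)/3 = 0.125464
T(2,1) = 0.126312 + (0.126312 − 0.129769)/3 = 0.125160
T(2,2) = 0.125160 + (0.125160 − 0.125464)/15 = 0.125140

0.1251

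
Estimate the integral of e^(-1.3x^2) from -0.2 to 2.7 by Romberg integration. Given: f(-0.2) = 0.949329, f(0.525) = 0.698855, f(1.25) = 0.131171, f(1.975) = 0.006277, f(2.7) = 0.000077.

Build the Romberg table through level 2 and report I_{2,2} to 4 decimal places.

I_{0,0} (trapezoid, 1 panel, h=2.9000): 1.376639
I_{1,0} (trapezoid, 2 panels, h=1.4500): 0.878517
I_{2,0} (trapezoid, 4 panels, h=0.7250): 0.950479
I_{1,1} = 0.878517 + (0.878517 − 1.376639)/3 = 0.712476
I_{2,1} = 0.950479 + (0.950479 − 0.878517)/3 = 0.974466
I_{2,2} = 0.974466 + (0.974466 − 0.712476)/15 = 0.991932

0.9919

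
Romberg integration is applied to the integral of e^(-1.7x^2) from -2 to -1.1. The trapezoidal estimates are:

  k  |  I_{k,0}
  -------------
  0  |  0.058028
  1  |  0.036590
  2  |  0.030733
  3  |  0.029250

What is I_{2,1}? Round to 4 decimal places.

Richardson extrapolation on the trapezoidal column (denominator 4−1=3):
I_{2,1} = 0.030733 + (0.030733 − 0.036590)/3 = 0.028781

0.0288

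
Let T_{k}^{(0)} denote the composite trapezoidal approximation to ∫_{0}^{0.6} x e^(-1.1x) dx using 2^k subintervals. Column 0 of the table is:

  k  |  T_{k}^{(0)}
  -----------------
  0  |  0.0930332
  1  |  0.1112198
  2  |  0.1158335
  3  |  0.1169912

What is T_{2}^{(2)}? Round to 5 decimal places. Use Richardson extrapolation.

Richardson extrapolation on the trapezoidal column (denominator 4−1=3):
T_{1}^{(1)} = 0.1112198 + (0.1112198 − 0.0930332)/3 = 0.1172820
T_{2}^{(1)} = (4·0.1158335 − 0.1112198) / 3 = 0.1173714
T_{2}^{(2)} = (16·0.1173714 − 0.1172820) / 15 = 0.1173774

0.11738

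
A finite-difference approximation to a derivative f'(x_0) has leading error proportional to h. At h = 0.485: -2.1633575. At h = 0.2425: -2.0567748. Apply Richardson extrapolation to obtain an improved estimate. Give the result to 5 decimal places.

The leading error scales as h; refining by a factor of 2 reduces it by 2^1 = 2.
Extrapolated value = (2·A(h/2) − A(h)) / (2 − 1)
= (2·(-2.0567748) − (-2.1633575)) / 1
= -1.9501921 / 1 = -1.9501921

-1.95019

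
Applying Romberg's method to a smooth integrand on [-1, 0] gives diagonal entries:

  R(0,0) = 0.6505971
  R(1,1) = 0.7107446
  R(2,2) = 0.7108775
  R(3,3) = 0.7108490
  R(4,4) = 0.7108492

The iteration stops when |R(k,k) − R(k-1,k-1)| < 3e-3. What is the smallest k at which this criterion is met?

|R(1,1) − R(0,0)| = 0.0601475 ≥ 3e-3
|R(2,2) − R(1,1)| = 0.0001329 < 3e-3

k = 2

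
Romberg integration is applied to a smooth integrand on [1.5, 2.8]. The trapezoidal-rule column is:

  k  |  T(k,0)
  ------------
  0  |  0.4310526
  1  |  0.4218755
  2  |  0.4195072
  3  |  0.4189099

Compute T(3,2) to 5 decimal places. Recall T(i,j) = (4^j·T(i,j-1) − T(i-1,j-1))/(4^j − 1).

0.41871

T(2,1) = (4·0.4195072 − 0.4218755) / 3 = 0.4187178
T(3,1) = (4·0.4189099 − 0.4195072) / 3 = 0.4187108
T(3,2) = (16·0.4187108 − 0.4187178) / 15 = 0.4187103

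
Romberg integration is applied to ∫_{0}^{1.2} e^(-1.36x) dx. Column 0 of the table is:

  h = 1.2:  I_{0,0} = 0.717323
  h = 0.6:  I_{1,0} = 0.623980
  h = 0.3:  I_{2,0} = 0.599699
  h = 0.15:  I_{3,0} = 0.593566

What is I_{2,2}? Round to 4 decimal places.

0.5915

Richardson extrapolation on the trapezoidal column (denominator 4−1=3):
I_{1,1} = 0.623980 + (0.623980 − 0.717323)/3 = 0.592866
I_{2,1} = 0.599699 + (0.599699 − 0.623980)/3 = 0.591605
I_{2,2} = 0.591605 + (0.591605 − 0.592866)/15 = 0.591521
(Column j=1 coincides with Simpson's rule on the same nodes.)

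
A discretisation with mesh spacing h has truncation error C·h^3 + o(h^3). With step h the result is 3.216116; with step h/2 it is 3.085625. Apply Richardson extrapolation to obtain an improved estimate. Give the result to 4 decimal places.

3.0670

Extrapolated value = (8·A(h/2) − A(h)) / (8 − 1)
= (8·3.085625 − 3.216116) / 7
= 21.468884 / 7 = 3.066983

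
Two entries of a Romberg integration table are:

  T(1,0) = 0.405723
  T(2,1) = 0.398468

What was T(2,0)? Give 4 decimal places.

0.4003

From T(2,1) = (4·T(2,0) − T(1,0))/3, solve for T(2,0):
4·T(2,0) = 3·0.398468 + 0.405723 = 1.601127
T(2,0) = 0.400282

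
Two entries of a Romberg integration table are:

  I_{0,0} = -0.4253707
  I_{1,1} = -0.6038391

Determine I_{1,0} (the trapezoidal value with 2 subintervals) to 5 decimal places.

-0.55922

From I_{1,1} = (4·I_{1,0} − I_{0,0})/3, solve for I_{1,0}:
4·I_{1,0} = 3·(-0.6038391) + (-0.4253707) = -2.2368880
I_{1,0} = -0.5592220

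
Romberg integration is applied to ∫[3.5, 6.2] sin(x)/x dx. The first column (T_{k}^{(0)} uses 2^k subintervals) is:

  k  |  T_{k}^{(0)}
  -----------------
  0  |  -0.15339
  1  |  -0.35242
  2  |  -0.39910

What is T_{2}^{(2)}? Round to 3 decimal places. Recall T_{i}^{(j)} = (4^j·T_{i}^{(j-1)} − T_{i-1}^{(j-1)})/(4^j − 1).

-0.414

T_{1}^{(1)} = -0.35242 + (-0.35242 − (-0.15339))/3 = -0.41876
T_{2}^{(1)} = (4·(-0.39910) − (-0.35242)) / 3 = -0.41466
T_{2}^{(2)} = -0.41466 + (-0.41466 − (-0.41876))/15 = -0.41439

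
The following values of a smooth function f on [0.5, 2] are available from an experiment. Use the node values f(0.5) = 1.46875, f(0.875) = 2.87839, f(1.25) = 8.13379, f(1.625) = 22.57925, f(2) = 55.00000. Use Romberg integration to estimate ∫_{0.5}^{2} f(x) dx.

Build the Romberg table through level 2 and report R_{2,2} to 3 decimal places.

21.792

R_{0,0} (trapezoid, 1 panel, h=1.5000): 42.35156
R_{1,0} (trapezoid, 2 panels, h=0.7500): 27.27612
R_{2,0} (trapezoid, 4 panels, h=0.3750): 23.18468
R_{1,1} = 27.27612 + (27.27612 − 42.35156)/3 = 22.25097
R_{2,1} = 23.18468 + (23.18468 − 27.27612)/3 = 21.82087
R_{2,2} = 21.82087 + (21.82087 − 22.25097)/15 = 21.79220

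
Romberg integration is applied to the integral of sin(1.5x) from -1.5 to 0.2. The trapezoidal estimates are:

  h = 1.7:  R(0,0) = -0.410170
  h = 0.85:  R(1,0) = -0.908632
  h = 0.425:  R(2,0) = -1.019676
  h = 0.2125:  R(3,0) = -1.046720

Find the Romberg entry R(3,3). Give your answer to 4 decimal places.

-1.0557

Richardson extrapolation on the trapezoidal column (denominator 4−1=3):
R(1,1) = (4·(-0.908632) − (-0.410170)) / 3 = -1.074786
R(2,1) = (4·(-1.019676) − (-0.908632)) / 3 = -1.056691
R(3,1) = -1.046720 + (-1.046720 − (-1.019676))/3 = -1.055735
R(2,2) = -1.056691 + (-1.056691 − (-1.074786))/15 = -1.055485
R(3,2) = (16·(-1.055735) − (-1.056691)) / 15 = -1.055671
R(3,3) = -1.055671 + (-1.055671 − (-1.055485))/63 = -1.055674
(Column j=1 coincides with Simpson's rule on the same nodes.)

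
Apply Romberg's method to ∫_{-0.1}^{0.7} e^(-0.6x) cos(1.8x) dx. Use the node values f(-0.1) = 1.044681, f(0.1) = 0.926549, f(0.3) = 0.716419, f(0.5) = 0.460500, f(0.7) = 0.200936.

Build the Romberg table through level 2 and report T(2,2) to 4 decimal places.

T(0,0) (trapezoid, 1 panel, h=0.8000): 0.498247
T(1,0) (trapezoid, 2 panels, h=0.4000): 0.535691
T(2,0) (trapezoid, 4 panels, h=0.2000): 0.545255
T(1,1) = 0.535691 + (0.535691 − 0.498247)/3 = 0.548172
T(2,1) = 0.545255 + (0.545255 − 0.535691)/3 = 0.548443
T(2,2) = 0.548443 + (0.548443 − 0.548172)/15 = 0.548461

0.5485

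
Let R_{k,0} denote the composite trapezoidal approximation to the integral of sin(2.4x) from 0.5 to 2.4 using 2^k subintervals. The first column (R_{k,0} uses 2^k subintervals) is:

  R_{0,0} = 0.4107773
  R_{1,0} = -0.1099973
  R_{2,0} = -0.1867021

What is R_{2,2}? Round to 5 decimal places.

-0.20752

Richardson extrapolation on the trapezoidal column (denominator 4−1=3):
R_{1,1} = -0.1099973 + (-0.1099973 − 0.4107773)/3 = -0.2835888
R_{2,1} = -0.1867021 + (-0.1867021 − (-0.1099973))/3 = -0.2122704
R_{2,2} = -0.2122704 + (-0.2122704 − (-0.2835888))/15 = -0.2075158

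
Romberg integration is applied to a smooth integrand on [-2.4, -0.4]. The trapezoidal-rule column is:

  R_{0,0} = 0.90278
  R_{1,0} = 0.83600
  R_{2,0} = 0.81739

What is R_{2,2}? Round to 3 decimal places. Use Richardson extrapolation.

Richardson extrapolation on the trapezoidal column (denominator 4−1=3):
R_{1,1} = 0.83600 + (0.83600 − 0.90278)/3 = 0.81374
R_{2,1} = (4·0.81739 − 0.83600) / 3 = 0.81119
R_{2,2} = (16·0.81119 − 0.81374) / 15 = 0.81102

0.811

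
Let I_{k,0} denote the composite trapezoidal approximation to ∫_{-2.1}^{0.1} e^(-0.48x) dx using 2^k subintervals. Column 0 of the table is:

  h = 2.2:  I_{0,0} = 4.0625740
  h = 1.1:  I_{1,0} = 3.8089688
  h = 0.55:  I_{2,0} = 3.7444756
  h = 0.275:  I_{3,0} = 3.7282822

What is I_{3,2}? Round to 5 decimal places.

3.72288

Richardson extrapolation on the trapezoidal column (denominator 4−1=3):
I_{2,1} = (4·3.7444756 − 3.8089688) / 3 = 3.7229779
I_{3,1} = 3.7282822 + (3.7282822 − 3.7444756)/3 = 3.7228844
I_{3,2} = (16·3.7228844 − 3.7229779) / 15 = 3.7228782
(Column j=1 coincides with Simpson's rule on the same nodes.)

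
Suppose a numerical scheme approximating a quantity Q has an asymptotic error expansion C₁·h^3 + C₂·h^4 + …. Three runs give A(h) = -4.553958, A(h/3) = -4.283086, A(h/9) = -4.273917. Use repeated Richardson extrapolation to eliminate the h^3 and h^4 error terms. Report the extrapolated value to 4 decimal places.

First eliminate the h^3 term (factor 3^3 = 27):
  B₁ = (27·(-4.283086) − (-4.553958))/26 = -4.272668
  B₂ = (27·(-4.273917) − (-4.283086))/26 = -4.273564
Then eliminate the h^4 term (factor 3^4 = 81):
  (81·(-4.273564) − (-4.272668))/80 = -4.273575

-4.2736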